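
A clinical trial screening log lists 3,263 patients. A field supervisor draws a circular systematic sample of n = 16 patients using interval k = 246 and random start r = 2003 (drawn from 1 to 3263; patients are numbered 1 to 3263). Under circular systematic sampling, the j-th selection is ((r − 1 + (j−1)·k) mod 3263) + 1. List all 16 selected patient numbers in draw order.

Selection 1: 2003
Selection 2: 2003 + 246 = 2249
Selection 3: 2249 + 246 = 2495
Selection 4: 2495 + 246 = 2741
Selection 5: 2741 + 246 = 2987
Selection 6: 2987 + 246 = 3233
Selection 7: 3233 + 246 = 3479 → 3479 − 3263 = 216
Selection 8: 216 + 246 = 462
Selection 9: 462 + 246 = 708
Selection 10: 708 + 246 = 954
Selection 11: 954 + 246 = 1200
Selection 12: 1200 + 246 = 1446
Selection 13: 1446 + 246 = 1692
Selection 14: 1692 + 246 = 1938
Selection 15: 1938 + 246 = 2184
Selection 16: 2184 + 246 = 2430

2003, 2249, 2495, 2741, 2987, 3233, 216, 462, 708, 954, 1200, 1446, 1692, 1938, 2184, 2430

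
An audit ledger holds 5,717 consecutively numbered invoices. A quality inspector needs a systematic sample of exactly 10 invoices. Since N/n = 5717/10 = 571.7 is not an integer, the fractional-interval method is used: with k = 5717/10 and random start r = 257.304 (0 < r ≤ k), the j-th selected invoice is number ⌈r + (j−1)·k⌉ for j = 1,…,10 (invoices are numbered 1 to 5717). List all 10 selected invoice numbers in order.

j=1: r + 0k = 257.304 → ⌈·⌉ = 258
j=2: r + 1k = 829.004 → ⌈·⌉ = 830
j=3: r + 2k = 1400.704 → ⌈·⌉ = 1401
j=4: r + 3k = 1972.404 → ⌈·⌉ = 1973
j=5: r + 4k = 2544.104 → ⌈·⌉ = 2545
j=6: r + 5k = 3115.804 → ⌈·⌉ = 3116
j=7: r + 6k = 3687.504 → ⌈·⌉ = 3688
j=8: r + 7k = 4259.204 → ⌈·⌉ = 4260
j=9: r + 8k = 4830.904 → ⌈·⌉ = 4831
j=10: r + 9k = 5402.604 → ⌈·⌉ = 5403

258, 830, 1401, 1973, 2545, 3116, 3688, 4260, 4831, 5403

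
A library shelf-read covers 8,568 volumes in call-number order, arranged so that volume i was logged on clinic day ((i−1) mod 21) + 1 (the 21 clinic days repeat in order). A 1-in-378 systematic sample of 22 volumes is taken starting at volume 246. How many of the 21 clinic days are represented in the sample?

Consecutive selections differ by k = 378, so their clinic day numbers differ by 378 mod 21 = 0.
gcd(378, 21) = 21, so the sample visits 21/21 = 1 distinct residues mod 21.
Start 246 is clinic day 15; the clinic days hit are 15.

1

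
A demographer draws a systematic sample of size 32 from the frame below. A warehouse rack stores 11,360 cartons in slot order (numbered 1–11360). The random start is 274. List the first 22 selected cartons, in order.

274, 629, 984, 1339, 1694, 2049, 2404, 2759, 3114, 3469, 3824, 4179, 4534, 4889, 5244, 5599, 5954, 6309, 6664, 7019, 7374, 7729

k = N/n = 11360/32 = 355
carton 1: 274
carton 2: 274 + 355 = 629
carton 3: 629 + 355 = 984
carton 4: 984 + 355 = 1339
carton 5: 1339 + 355 = 1694
carton 6: 1694 + 355 = 2049
carton 7: 2049 + 355 = 2404
carton 8: 2404 + 355 = 2759
carton 9: 2759 + 355 = 3114
carton 10: 3114 + 355 = 3469
carton 11: 3469 + 355 = 3824
carton 12: 3824 + 355 = 4179
carton 13: 4179 + 355 = 4534
carton 14: 4534 + 355 = 4889
carton 15: 4889 + 355 = 5244
carton 16: 5244 + 355 = 5599
carton 17: 5599 + 355 = 5954
carton 18: 5954 + 355 = 6309
carton 19: 6309 + 355 = 6664
carton 20: 6664 + 355 = 7019
carton 21: 7019 + 355 = 7374
carton 22: 7374 + 355 = 7729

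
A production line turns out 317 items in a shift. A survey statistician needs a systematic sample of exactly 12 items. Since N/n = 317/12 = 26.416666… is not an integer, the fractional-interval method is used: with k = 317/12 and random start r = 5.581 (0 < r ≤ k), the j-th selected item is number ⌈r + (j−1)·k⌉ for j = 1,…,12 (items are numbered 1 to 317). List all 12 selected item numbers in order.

6, 32, 59, 85, 112, 138, 165, 191, 217, 244, 270, 297

j=1: r + 0k = 5.581 → ⌈·⌉ = 6
j=2: r + 1k = 31.997666… → ⌈·⌉ = 32
j=3: r + 2k = 58.414333… → ⌈·⌉ = 59
j=4: r + 3k = 84.831 → ⌈·⌉ = 85
j=5: r + 4k = 111.247666… → ⌈·⌉ = 112
j=6: r + 5k = 137.664333… → ⌈·⌉ = 138
j=7: r + 6k = 164.081 → ⌈·⌉ = 165
j=8: r + 7k = 190.497666… → ⌈·⌉ = 191
j=9: r + 8k = 216.914333… → ⌈·⌉ = 217
j=10: r + 9k = 243.331 → ⌈·⌉ = 244
j=11: r + 10k = 269.747666… → ⌈·⌉ = 270
j=12: r + 11k = 296.164333… → ⌈·⌉ = 297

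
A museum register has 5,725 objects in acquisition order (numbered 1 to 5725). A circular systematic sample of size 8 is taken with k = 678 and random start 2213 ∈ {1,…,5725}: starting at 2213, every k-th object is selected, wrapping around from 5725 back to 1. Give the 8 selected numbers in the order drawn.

Selection 1: 2213
Selection 2: 2213 + 678 = 2891
Selection 3: 2891 + 678 = 3569
Selection 4: 3569 + 678 = 4247
Selection 5: 4247 + 678 = 4925
Selection 6: 4925 + 678 = 5603
Selection 7: 5603 + 678 = 6281 → 6281 − 5725 = 556
Selection 8: 556 + 678 = 1234

2213, 2891, 3569, 4247, 4925, 5603, 556, 1234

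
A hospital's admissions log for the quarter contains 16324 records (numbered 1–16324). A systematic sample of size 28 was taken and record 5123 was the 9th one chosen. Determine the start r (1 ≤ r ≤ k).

k = 16324/28 = 583
r = 5123 − (9−1)×583 = 5123 − 4664 = 459

459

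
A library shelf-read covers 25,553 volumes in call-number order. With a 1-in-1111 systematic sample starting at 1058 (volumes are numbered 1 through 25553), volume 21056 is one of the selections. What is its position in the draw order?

19

k = 1111
position = (21056 − 1058)/1111 + 1 = 19998/1111 + 1 = 18 + 1 = 19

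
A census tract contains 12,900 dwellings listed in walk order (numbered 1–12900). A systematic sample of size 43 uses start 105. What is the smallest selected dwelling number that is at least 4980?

5205

k = 12900/43 = 300
Steps past start: ⌈(4980 − 105)/300⌉ = ⌈4875/300⌉ = 17
Selected dwelling: 105 + 17×300 = 5205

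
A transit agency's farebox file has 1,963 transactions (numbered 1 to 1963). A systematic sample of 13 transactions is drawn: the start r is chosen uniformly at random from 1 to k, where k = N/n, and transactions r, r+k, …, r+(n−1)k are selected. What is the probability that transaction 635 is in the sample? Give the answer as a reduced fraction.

k = 1963/13 = 151.
Transaction 635 is selected iff r ≡ 635 (mod 151); exactly one such r in {1,…,151}.
Inclusion probability = 1/151.

1/151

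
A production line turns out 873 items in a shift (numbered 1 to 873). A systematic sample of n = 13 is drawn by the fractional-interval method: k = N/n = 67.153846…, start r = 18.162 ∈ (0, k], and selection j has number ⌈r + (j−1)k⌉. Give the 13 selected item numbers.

j=1: r + 0k = 18.162 → ⌈·⌉ = 19
j=2: r + 1k = 85.315846… → ⌈·⌉ = 86
j=3: r + 2k = 152.469692… → ⌈·⌉ = 153
j=4: r + 3k = 219.623538… → ⌈·⌉ = 220
j=5: r + 4k = 286.777384… → ⌈·⌉ = 287
j=6: r + 5k = 353.931230… → ⌈·⌉ = 354
j=7: r + 6k = 421.085076… → ⌈·⌉ = 422
j=8: r + 7k = 488.238923… → ⌈·⌉ = 489
j=9: r + 8k = 555.392769… → ⌈·⌉ = 556
j=10: r + 9k = 622.546615… → ⌈·⌉ = 623
j=11: r + 10k = 689.700461… → ⌈·⌉ = 690
j=12: r + 11k = 756.854307… → ⌈·⌉ = 757
j=13: r + 12k = 824.008153… → ⌈·⌉ = 825

19, 86, 153, 220, 287, 354, 422, 489, 556, 623, 690, 757, 825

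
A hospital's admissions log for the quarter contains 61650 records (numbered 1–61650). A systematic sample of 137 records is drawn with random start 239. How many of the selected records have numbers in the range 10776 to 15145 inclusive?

k = 61650/137 = 450
First selection ≥ 10776: 239 + ⌈(10776−239)/450⌉·450 = 239 + 24×450 = 11039
Last selection ≤ 15145: 239 + ⌊(15145−239)/450⌋·450 = 239 + 33×450 = 15089
Count = 33 − 24 + 1 = 10

10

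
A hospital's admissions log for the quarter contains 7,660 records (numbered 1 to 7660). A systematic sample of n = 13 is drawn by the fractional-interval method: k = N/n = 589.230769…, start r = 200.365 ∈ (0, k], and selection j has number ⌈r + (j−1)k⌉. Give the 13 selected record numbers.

j=1: r + 0k = 200.365 → ⌈·⌉ = 201
j=2: r + 1k = 789.595769… → ⌈·⌉ = 790
j=3: r + 2k = 1378.826538… → ⌈·⌉ = 1379
j=4: r + 3k = 1968.057307… → ⌈·⌉ = 1969
j=5: r + 4k = 2557.288076… → ⌈·⌉ = 2558
j=6: r + 5k = 3146.518846… → ⌈·⌉ = 3147
j=7: r + 6k = 3735.749615… → ⌈·⌉ = 3736
j=8: r + 7k = 4324.980384… → ⌈·⌉ = 4325
j=9: r + 8k = 4914.211153… → ⌈·⌉ = 4915
j=10: r + 9k = 5503.441923… → ⌈·⌉ = 5504
j=11: r + 10k = 6092.672692… → ⌈·⌉ = 6093
j=12: r + 11k = 6681.903461… → ⌈·⌉ = 6682
j=13: r + 12k = 7271.134230… → ⌈·⌉ = 7272

201, 790, 1379, 1969, 2558, 3147, 3736, 4325, 4915, 5504, 6093, 6682, 7272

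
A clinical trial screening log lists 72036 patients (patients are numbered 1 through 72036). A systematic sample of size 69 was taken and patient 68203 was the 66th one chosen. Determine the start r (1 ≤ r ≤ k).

k = 72036/69 = 1044
r = 68203 − (66−1)×1044 = 68203 − 67860 = 343

343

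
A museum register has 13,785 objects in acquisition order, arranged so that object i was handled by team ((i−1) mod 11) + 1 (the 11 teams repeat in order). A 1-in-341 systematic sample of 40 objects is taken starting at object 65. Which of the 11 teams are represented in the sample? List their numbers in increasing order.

Consecutive selections differ by k = 341, so their team numbers differ by 341 mod 11 = 0.
gcd(341, 11) = 11, so the sample visits 11/11 = 1 distinct residues mod 11.
Start 65 is team 10; the teams hit are 10.

10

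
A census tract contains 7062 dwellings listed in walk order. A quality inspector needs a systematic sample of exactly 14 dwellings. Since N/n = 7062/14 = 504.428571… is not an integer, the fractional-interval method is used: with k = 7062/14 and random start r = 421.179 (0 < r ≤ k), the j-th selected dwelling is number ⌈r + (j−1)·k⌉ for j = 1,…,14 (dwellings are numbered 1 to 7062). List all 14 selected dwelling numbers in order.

422, 926, 1431, 1935, 2439, 2944, 3448, 3953, 4457, 4962, 5466, 5970, 6475, 6979

j=1: r + 0k = 421.179 → ⌈·⌉ = 422
j=2: r + 1k = 925.607571… → ⌈·⌉ = 926
j=3: r + 2k = 1430.036142… → ⌈·⌉ = 1431
j=4: r + 3k = 1934.464714… → ⌈·⌉ = 1935
j=5: r + 4k = 2438.893285… → ⌈·⌉ = 2439
j=6: r + 5k = 2943.321857… → ⌈·⌉ = 2944
j=7: r + 6k = 3447.750428… → ⌈·⌉ = 3448
j=8: r + 7k = 3952.179 → ⌈·⌉ = 3953
j=9: r + 8k = 4456.607571… → ⌈·⌉ = 4457
j=10: r + 9k = 4961.036142… → ⌈·⌉ = 4962
j=11: r + 10k = 5465.464714… → ⌈·⌉ = 5466
j=12: r + 11k = 5969.893285… → ⌈·⌉ = 5970
j=13: r + 12k = 6474.321857… → ⌈·⌉ = 6475
j=14: r + 13k = 6978.750428… → ⌈·⌉ = 6979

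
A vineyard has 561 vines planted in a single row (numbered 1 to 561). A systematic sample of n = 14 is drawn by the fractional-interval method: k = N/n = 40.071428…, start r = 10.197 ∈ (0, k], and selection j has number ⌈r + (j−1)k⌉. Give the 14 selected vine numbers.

11, 51, 91, 131, 171, 211, 251, 291, 331, 371, 411, 451, 492, 532

j=1: r + 0k = 10.197 → ⌈·⌉ = 11
j=2: r + 1k = 50.268428… → ⌈·⌉ = 51
j=3: r + 2k = 90.339857… → ⌈·⌉ = 91
j=4: r + 3k = 130.411285… → ⌈·⌉ = 131
j=5: r + 4k = 170.482714… → ⌈·⌉ = 171
j=6: r + 5k = 210.554142… → ⌈·⌉ = 211
j=7: r + 6k = 250.625571… → ⌈·⌉ = 251
j=8: r + 7k = 290.697 → ⌈·⌉ = 291
j=9: r + 8k = 330.768428… → ⌈·⌉ = 331
j=10: r + 9k = 370.839857… → ⌈·⌉ = 371
j=11: r + 10k = 410.911285… → ⌈·⌉ = 411
j=12: r + 11k = 450.982714… → ⌈·⌉ = 451
j=13: r + 12k = 491.054142… → ⌈·⌉ = 492
j=14: r + 13k = 531.125571… → ⌈·⌉ = 532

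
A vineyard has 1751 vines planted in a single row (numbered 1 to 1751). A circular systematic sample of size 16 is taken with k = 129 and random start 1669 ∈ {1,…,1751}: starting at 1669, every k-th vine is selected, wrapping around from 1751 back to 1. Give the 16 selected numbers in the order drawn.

1669, 47, 176, 305, 434, 563, 692, 821, 950, 1079, 1208, 1337, 1466, 1595, 1724, 102

Selection 1: 1669
Selection 2: 1669 + 129 = 1798 → 1798 − 1751 = 47
Selection 3: 47 + 129 = 176
Selection 4: 176 + 129 = 305
Selection 5: 305 + 129 = 434
Selection 6: 434 + 129 = 563
Selection 7: 563 + 129 = 692
Selection 8: 692 + 129 = 821
Selection 9: 821 + 129 = 950
Selection 10: 950 + 129 = 1079
Selection 11: 1079 + 129 = 1208
Selection 12: 1208 + 129 = 1337
Selection 13: 1337 + 129 = 1466
Selection 14: 1466 + 129 = 1595
Selection 15: 1595 + 129 = 1724
Selection 16: 1724 + 129 = 1853 → 1853 − 1751 = 102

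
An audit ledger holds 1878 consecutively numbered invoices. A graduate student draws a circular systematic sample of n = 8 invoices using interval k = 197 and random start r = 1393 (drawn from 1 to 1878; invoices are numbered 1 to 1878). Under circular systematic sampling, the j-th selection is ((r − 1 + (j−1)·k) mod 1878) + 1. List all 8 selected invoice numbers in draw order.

Selection 1: 1393
Selection 2: 1393 + 197 = 1590
Selection 3: 1590 + 197 = 1787
Selection 4: 1787 + 197 = 1984 → 1984 − 1878 = 106
Selection 5: 106 + 197 = 303
Selection 6: 303 + 197 = 500
Selection 7: 500 + 197 = 697
Selection 8: 697 + 197 = 894

1393, 1590, 1787, 106, 303, 500, 697, 894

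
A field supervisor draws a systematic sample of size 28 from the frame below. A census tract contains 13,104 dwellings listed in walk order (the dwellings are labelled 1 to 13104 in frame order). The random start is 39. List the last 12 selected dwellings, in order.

7527, 7995, 8463, 8931, 9399, 9867, 10335, 10803, 11271, 11739, 12207, 12675

k = N/n = 13104/28 = 468
17th selection = 39 + 16×468 = 7527
18th: 7527 + 468 = 7995
19th: 7995 + 468 = 8463
20th: 8463 + 468 = 8931
21st: 8931 + 468 = 9399
22nd: 9399 + 468 = 9867
23rd: 9867 + 468 = 10335
24th: 10335 + 468 = 10803
25th: 10803 + 468 = 11271
26th: 11271 + 468 = 11739
27th: 11739 + 468 = 12207
28th: 12207 + 468 = 12675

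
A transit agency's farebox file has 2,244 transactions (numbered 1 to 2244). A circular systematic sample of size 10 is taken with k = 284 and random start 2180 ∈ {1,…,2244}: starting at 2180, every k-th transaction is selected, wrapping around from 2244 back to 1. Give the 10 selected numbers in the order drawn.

2180, 220, 504, 788, 1072, 1356, 1640, 1924, 2208, 248

Selection 1: 2180
Selection 2: 2180 + 284 = 2464 → 2464 − 2244 = 220
Selection 3: 220 + 284 = 504
Selection 4: 504 + 284 = 788
Selection 5: 788 + 284 = 1072
Selection 6: 1072 + 284 = 1356
Selection 7: 1356 + 284 = 1640
Selection 8: 1640 + 284 = 1924
Selection 9: 1924 + 284 = 2208
Selection 10: 2208 + 284 = 2492 → 2492 − 2244 = 248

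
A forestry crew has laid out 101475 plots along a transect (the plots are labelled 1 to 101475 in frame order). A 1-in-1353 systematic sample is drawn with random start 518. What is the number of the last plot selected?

100640

k = 1353
75th selection = r + (75−1)·k = 518 + 74×1353 = 518 + 100122 = 100640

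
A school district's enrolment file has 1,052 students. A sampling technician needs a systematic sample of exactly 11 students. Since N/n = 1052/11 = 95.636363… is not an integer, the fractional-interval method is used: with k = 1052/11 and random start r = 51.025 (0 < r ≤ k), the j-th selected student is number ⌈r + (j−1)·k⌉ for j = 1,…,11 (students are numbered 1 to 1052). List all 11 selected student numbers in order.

j=1: r + 0k = 51.025 → ⌈·⌉ = 52
j=2: r + 1k = 146.661363… → ⌈·⌉ = 147
j=3: r + 2k = 242.297727… → ⌈·⌉ = 243
j=4: r + 3k = 337.934090… → ⌈·⌉ = 338
j=5: r + 4k = 433.570454… → ⌈·⌉ = 434
j=6: r + 5k = 529.206818… → ⌈·⌉ = 530
j=7: r + 6k = 624.843181… → ⌈·⌉ = 625
j=8: r + 7k = 720.479545… → ⌈·⌉ = 721
j=9: r + 8k = 816.115909… → ⌈·⌉ = 817
j=10: r + 9k = 911.752272… → ⌈·⌉ = 912
j=11: r + 10k = 1007.388636… → ⌈·⌉ = 1008

52, 147, 243, 338, 434, 530, 625, 721, 817, 912, 1008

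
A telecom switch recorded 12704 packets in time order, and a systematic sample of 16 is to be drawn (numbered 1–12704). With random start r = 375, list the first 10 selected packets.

k = N/n = 12704/16 = 794
packet 1: 375
packet 2: 375 + 794 = 1169
packet 3: 1169 + 794 = 1963
packet 4: 1963 + 794 = 2757
packet 5: 2757 + 794 = 3551
packet 6: 3551 + 794 = 4345
packet 7: 4345 + 794 = 5139
packet 8: 5139 + 794 = 5933
packet 9: 5933 + 794 = 6727
packet 10: 6727 + 794 = 7521

375, 1169, 1963, 2757, 3551, 4345, 5139, 5933, 6727, 7521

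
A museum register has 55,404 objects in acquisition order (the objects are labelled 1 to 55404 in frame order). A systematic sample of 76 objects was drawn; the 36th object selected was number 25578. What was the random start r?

k = 55404/76 = 729
r = 25578 − (36−1)×729 = 25578 − 25515 = 63

63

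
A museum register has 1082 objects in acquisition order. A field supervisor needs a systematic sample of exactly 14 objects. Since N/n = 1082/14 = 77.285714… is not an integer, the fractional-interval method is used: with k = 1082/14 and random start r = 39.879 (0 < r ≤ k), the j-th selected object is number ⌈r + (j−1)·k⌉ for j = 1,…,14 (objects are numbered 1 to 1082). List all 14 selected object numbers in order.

40, 118, 195, 272, 350, 427, 504, 581, 659, 736, 813, 891, 968, 1045

j=1: r + 0k = 39.879 → ⌈·⌉ = 40
j=2: r + 1k = 117.164714… → ⌈·⌉ = 118
j=3: r + 2k = 194.450428… → ⌈·⌉ = 195
j=4: r + 3k = 271.736142… → ⌈·⌉ = 272
j=5: r + 4k = 349.021857… → ⌈·⌉ = 350
j=6: r + 5k = 426.307571… → ⌈·⌉ = 427
j=7: r + 6k = 503.593285… → ⌈·⌉ = 504
j=8: r + 7k = 580.879 → ⌈·⌉ = 581
j=9: r + 8k = 658.164714… → ⌈·⌉ = 659
j=10: r + 9k = 735.450428… → ⌈·⌉ = 736
j=11: r + 10k = 812.736142… → ⌈·⌉ = 813
j=12: r + 11k = 890.021857… → ⌈·⌉ = 891
j=13: r + 12k = 967.307571… → ⌈·⌉ = 968
j=14: r + 13k = 1044.593285… → ⌈·⌉ = 1045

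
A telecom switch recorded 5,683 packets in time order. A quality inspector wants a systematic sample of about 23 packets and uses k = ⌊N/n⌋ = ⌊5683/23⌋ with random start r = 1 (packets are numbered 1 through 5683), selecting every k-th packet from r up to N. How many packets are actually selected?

24

k = ⌊5683/23⌋ = 247
Achieved size = ⌊(5683 − 1)/247⌋ + 1 = ⌊5682/247⌋ + 1 = 23 + 1 = 24
(last selection: 1 + 23×247 = 5682 ≤ 5683; next would be 5929 > 5683)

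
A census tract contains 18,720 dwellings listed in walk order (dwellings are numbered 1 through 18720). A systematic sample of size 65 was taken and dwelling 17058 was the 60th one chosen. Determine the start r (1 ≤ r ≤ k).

66

k = 18720/65 = 288
r = 17058 − (60−1)×288 = 17058 − 16992 = 66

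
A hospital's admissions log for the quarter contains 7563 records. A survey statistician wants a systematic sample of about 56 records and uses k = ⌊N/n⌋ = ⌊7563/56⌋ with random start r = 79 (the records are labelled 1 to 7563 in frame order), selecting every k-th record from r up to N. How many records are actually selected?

k = ⌊7563/56⌋ = 135
Achieved size = ⌊(7563 − 79)/135⌋ + 1 = ⌊7484/135⌋ + 1 = 55 + 1 = 56
(last selection: 79 + 55×135 = 7504 ≤ 7563; next would be 7639 > 7563)

56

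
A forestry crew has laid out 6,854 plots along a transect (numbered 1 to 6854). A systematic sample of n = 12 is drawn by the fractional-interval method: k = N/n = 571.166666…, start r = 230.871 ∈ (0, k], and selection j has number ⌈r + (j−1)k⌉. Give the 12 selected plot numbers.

j=1: r + 0k = 230.871 → ⌈·⌉ = 231
j=2: r + 1k = 802.037666… → ⌈·⌉ = 803
j=3: r + 2k = 1373.204333… → ⌈·⌉ = 1374
j=4: r + 3k = 1944.371 → ⌈·⌉ = 1945
j=5: r + 4k = 2515.537666… → ⌈·⌉ = 2516
j=6: r + 5k = 3086.704333… → ⌈·⌉ = 3087
j=7: r + 6k = 3657.871 → ⌈·⌉ = 3658
j=8: r + 7k = 4229.037666… → ⌈·⌉ = 4230
j=9: r + 8k = 4800.204333… → ⌈·⌉ = 4801
j=10: r + 9k = 5371.371 → ⌈·⌉ = 5372
j=11: r + 10k = 5942.537666… → ⌈·⌉ = 5943
j=12: r + 11k = 6513.704333… → ⌈·⌉ = 6514

231, 803, 1374, 1945, 2516, 3087, 3658, 4230, 4801, 5372, 5943, 6514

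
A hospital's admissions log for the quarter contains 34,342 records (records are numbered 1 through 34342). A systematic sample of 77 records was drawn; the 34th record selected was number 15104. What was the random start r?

386

k = 34342/77 = 446
r = 15104 − (34−1)×446 = 15104 − 14718 = 386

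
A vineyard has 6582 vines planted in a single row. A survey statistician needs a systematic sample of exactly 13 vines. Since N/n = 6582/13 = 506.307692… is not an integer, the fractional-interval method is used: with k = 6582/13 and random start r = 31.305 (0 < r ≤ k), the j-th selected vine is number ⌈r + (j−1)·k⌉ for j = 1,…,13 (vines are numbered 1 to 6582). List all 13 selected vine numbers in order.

j=1: r + 0k = 31.305 → ⌈·⌉ = 32
j=2: r + 1k = 537.612692… → ⌈·⌉ = 538
j=3: r + 2k = 1043.920384… → ⌈·⌉ = 1044
j=4: r + 3k = 1550.228076… → ⌈·⌉ = 1551
j=5: r + 4k = 2056.535769… → ⌈·⌉ = 2057
j=6: r + 5k = 2562.843461… → ⌈·⌉ = 2563
j=7: r + 6k = 3069.151153… → ⌈·⌉ = 3070
j=8: r + 7k = 3575.458846… → ⌈·⌉ = 3576
j=9: r + 8k = 4081.766538… → ⌈·⌉ = 4082
j=10: r + 9k = 4588.074230… → ⌈·⌉ = 4589
j=11: r + 10k = 5094.381923… → ⌈·⌉ = 5095
j=12: r + 11k = 5600.689615… → ⌈·⌉ = 5601
j=13: r + 12k = 6106.997307… → ⌈·⌉ = 6107

32, 538, 1044, 1551, 2057, 2563, 3070, 3576, 4082, 4589, 5095, 5601, 6107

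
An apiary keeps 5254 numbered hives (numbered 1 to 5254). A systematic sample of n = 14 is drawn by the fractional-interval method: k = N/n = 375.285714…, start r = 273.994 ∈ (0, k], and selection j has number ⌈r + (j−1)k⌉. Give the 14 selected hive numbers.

274, 650, 1025, 1400, 1776, 2151, 2526, 2901, 3277, 3652, 4027, 4403, 4778, 5153

j=1: r + 0k = 273.994 → ⌈·⌉ = 274
j=2: r + 1k = 649.279714… → ⌈·⌉ = 650
j=3: r + 2k = 1024.565428… → ⌈·⌉ = 1025
j=4: r + 3k = 1399.851142… → ⌈·⌉ = 1400
j=5: r + 4k = 1775.136857… → ⌈·⌉ = 1776
j=6: r + 5k = 2150.422571… → ⌈·⌉ = 2151
j=7: r + 6k = 2525.708285… → ⌈·⌉ = 2526
j=8: r + 7k = 2900.994 → ⌈·⌉ = 2901
j=9: r + 8k = 3276.279714… → ⌈·⌉ = 3277
j=10: r + 9k = 3651.565428… → ⌈·⌉ = 3652
j=11: r + 10k = 4026.851142… → ⌈·⌉ = 4027
j=12: r + 11k = 4402.136857… → ⌈·⌉ = 4403
j=13: r + 12k = 4777.422571… → ⌈·⌉ = 4778
j=14: r + 13k = 5152.708285… → ⌈·⌉ = 5153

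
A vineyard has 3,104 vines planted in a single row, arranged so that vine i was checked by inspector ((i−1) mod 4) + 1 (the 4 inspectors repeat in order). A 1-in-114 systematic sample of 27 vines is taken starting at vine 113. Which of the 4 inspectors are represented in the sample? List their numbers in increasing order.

1, 3

Consecutive selections differ by k = 114, so their inspector numbers differ by 114 mod 4 = 2.
gcd(114, 4) = 2, so the sample visits 4/2 = 2 distinct residues mod 4.
Start 113 is inspector 1; the inspectors hit are 1, 3.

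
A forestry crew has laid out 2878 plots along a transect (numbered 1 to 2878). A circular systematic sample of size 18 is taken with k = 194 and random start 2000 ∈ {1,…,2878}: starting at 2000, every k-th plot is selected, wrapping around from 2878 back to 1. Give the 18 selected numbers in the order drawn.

Selection 1: 2000
Selection 2: 2000 + 194 = 2194
Selection 3: 2194 + 194 = 2388
Selection 4: 2388 + 194 = 2582
Selection 5: 2582 + 194 = 2776
Selection 6: 2776 + 194 = 2970 → 2970 − 2878 = 92
Selection 7: 92 + 194 = 286
Selection 8: 286 + 194 = 480
Selection 9: 480 + 194 = 674
Selection 10: 674 + 194 = 868
Selection 11: 868 + 194 = 1062
Selection 12: 1062 + 194 = 1256
Selection 13: 1256 + 194 = 1450
Selection 14: 1450 + 194 = 1644
Selection 15: 1644 + 194 = 1838
Selection 16: 1838 + 194 = 2032
Selection 17: 2032 + 194 = 2226
Selection 18: 2226 + 194 = 2420

2000, 2194, 2388, 2582, 2776, 92, 286, 480, 674, 868, 1062, 1256, 1450, 1644, 1838, 2032, 2226, 2420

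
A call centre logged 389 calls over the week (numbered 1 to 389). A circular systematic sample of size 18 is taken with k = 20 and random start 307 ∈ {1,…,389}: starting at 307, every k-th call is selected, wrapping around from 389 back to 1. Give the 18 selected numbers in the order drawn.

307, 327, 347, 367, 387, 18, 38, 58, 78, 98, 118, 138, 158, 178, 198, 218, 238, 258

Selection 1: 307
Selection 2: 307 + 20 = 327
Selection 3: 327 + 20 = 347
Selection 4: 347 + 20 = 367
Selection 5: 367 + 20 = 387
Selection 6: 387 + 20 = 407 → 407 − 389 = 18
Selection 7: 18 + 20 = 38
Selection 8: 38 + 20 = 58
Selection 9: 58 + 20 = 78
Selection 10: 78 + 20 = 98
Selection 11: 98 + 20 = 118
Selection 12: 118 + 20 = 138
Selection 13: 138 + 20 = 158
Selection 14: 158 + 20 = 178
Selection 15: 178 + 20 = 198
Selection 16: 198 + 20 = 218
Selection 17: 218 + 20 = 238
Selection 18: 238 + 20 = 258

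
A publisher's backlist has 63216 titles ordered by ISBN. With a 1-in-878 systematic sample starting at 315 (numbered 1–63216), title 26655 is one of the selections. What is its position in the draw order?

31

k = 878
position = (26655 − 315)/878 + 1 = 26340/878 + 1 = 30 + 1 = 31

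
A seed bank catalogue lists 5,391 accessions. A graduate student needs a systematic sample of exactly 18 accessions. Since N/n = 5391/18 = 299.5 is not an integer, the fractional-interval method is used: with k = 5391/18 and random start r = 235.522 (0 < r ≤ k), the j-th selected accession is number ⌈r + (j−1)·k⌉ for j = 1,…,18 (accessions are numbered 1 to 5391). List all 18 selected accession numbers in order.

236, 536, 835, 1135, 1434, 1734, 2033, 2333, 2632, 2932, 3231, 3531, 3830, 4130, 4429, 4729, 5028, 5328

j=1: r + 0k = 235.522 → ⌈·⌉ = 236
j=2: r + 1k = 535.022 → ⌈·⌉ = 536
j=3: r + 2k = 834.522 → ⌈·⌉ = 835
j=4: r + 3k = 1134.022 → ⌈·⌉ = 1135
j=5: r + 4k = 1433.522 → ⌈·⌉ = 1434
j=6: r + 5k = 1733.022 → ⌈·⌉ = 1734
j=7: r + 6k = 2032.522 → ⌈·⌉ = 2033
j=8: r + 7k = 2332.022 → ⌈·⌉ = 2333
j=9: r + 8k = 2631.522 → ⌈·⌉ = 2632
j=10: r + 9k = 2931.022 → ⌈·⌉ = 2932
j=11: r + 10k = 3230.522 → ⌈·⌉ = 3231
j=12: r + 11k = 3530.022 → ⌈·⌉ = 3531
j=13: r + 12k = 3829.522 → ⌈·⌉ = 3830
j=14: r + 13k = 4129.022 → ⌈·⌉ = 4130
j=15: r + 14k = 4428.522 → ⌈·⌉ = 4429
j=16: r + 15k = 4728.022 → ⌈·⌉ = 4729
j=17: r + 16k = 5027.522 → ⌈·⌉ = 5028
j=18: r + 17k = 5327.022 → ⌈·⌉ = 5328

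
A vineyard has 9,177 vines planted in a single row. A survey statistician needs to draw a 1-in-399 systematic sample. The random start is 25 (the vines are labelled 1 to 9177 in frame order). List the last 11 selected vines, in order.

13th selection = 25 + 12×399 = 4813
14th: 4813 + 399 = 5212
15th: 5212 + 399 = 5611
16th: 5611 + 399 = 6010
17th: 6010 + 399 = 6409
18th: 6409 + 399 = 6808
19th: 6808 + 399 = 7207
20th: 7207 + 399 = 7606
21st: 7606 + 399 = 8005
22nd: 8005 + 399 = 8404
23rd: 8404 + 399 = 8803

4813, 5212, 5611, 6010, 6409, 6808, 7207, 7606, 8005, 8404, 8803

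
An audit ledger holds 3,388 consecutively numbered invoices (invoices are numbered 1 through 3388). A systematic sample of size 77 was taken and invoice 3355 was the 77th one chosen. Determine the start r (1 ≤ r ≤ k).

k = 3388/77 = 44
r = 3355 − (77−1)×44 = 3355 − 3344 = 11

11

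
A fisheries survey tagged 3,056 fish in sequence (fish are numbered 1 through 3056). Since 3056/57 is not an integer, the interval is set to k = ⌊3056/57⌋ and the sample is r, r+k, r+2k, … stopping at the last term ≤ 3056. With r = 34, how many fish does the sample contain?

58

k = ⌊3056/57⌋ = 53
Achieved size = ⌊(3056 − 34)/53⌋ + 1 = ⌊3022/53⌋ + 1 = 57 + 1 = 58
(last selection: 34 + 57×53 = 3055 ≤ 3056; next would be 3108 > 3056)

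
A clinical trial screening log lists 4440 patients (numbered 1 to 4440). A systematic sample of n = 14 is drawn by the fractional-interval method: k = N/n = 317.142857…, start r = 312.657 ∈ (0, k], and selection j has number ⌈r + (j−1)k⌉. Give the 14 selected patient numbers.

313, 630, 947, 1265, 1582, 1899, 2216, 2533, 2850, 3167, 3485, 3802, 4119, 4436

j=1: r + 0k = 312.657 → ⌈·⌉ = 313
j=2: r + 1k = 629.799857… → ⌈·⌉ = 630
j=3: r + 2k = 946.942714… → ⌈·⌉ = 947
j=4: r + 3k = 1264.085571… → ⌈·⌉ = 1265
j=5: r + 4k = 1581.228428… → ⌈·⌉ = 1582
j=6: r + 5k = 1898.371285… → ⌈·⌉ = 1899
j=7: r + 6k = 2215.514142… → ⌈·⌉ = 2216
j=8: r + 7k = 2532.657 → ⌈·⌉ = 2533
j=9: r + 8k = 2849.799857… → ⌈·⌉ = 2850
j=10: r + 9k = 3166.942714… → ⌈·⌉ = 3167
j=11: r + 10k = 3484.085571… → ⌈·⌉ = 3485
j=12: r + 11k = 3801.228428… → ⌈·⌉ = 3802
j=13: r + 12k = 4118.371285… → ⌈·⌉ = 4119
j=14: r + 13k = 4435.514142… → ⌈·⌉ = 4436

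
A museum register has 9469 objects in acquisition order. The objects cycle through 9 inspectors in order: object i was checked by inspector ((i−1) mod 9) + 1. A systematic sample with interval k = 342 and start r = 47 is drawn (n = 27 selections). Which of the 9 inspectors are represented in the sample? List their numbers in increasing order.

Consecutive selections differ by k = 342, so their inspector numbers differ by 342 mod 9 = 0.
gcd(342, 9) = 9, so the sample visits 9/9 = 1 distinct residues mod 9.
Start 47 is inspector 2; the inspectors hit are 2.

2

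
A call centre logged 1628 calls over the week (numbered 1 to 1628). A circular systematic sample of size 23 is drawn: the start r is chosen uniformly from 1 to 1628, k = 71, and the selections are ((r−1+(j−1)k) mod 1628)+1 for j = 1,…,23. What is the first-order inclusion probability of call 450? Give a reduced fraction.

For each position j, as r ranges over 1…1628 the j-th selection hits every call exactly once, so call 450 is selected for exactly 23 of the 1628 starts.
Inclusion probability = 23/1628.

23/1628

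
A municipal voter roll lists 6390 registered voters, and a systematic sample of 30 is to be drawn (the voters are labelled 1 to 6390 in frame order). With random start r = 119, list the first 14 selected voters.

k = N/n = 6390/30 = 213
voter 1: 119
voter 2: 119 + 213 = 332
voter 3: 332 + 213 = 545
voter 4: 545 + 213 = 758
voter 5: 758 + 213 = 971
voter 6: 971 + 213 = 1184
voter 7: 1184 + 213 = 1397
voter 8: 1397 + 213 = 1610
voter 9: 1610 + 213 = 1823
voter 10: 1823 + 213 = 2036
voter 11: 2036 + 213 = 2249
voter 12: 2249 + 213 = 2462
voter 13: 2462 + 213 = 2675
voter 14: 2675 + 213 = 2888

119, 332, 545, 758, 971, 1184, 1397, 1610, 1823, 2036, 2249, 2462, 2675, 2888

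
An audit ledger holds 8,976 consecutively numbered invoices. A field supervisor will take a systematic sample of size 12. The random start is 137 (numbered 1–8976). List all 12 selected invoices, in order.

137, 885, 1633, 2381, 3129, 3877, 4625, 5373, 6121, 6869, 7617, 8365

k = N/n = 8976/12 = 748
invoice 1: 137
invoice 2: 137 + 748 = 885
invoice 3: 885 + 748 = 1633
invoice 4: 1633 + 748 = 2381
invoice 5: 2381 + 748 = 3129
invoice 6: 3129 + 748 = 3877
invoice 7: 3877 + 748 = 4625
invoice 8: 4625 + 748 = 5373
invoice 9: 5373 + 748 = 6121
invoice 10: 6121 + 748 = 6869
invoice 11: 6869 + 748 = 7617
invoice 12: 7617 + 748 = 8365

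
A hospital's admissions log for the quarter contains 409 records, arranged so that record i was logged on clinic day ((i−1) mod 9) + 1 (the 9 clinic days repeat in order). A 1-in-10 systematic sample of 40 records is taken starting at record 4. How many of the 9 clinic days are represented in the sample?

9

Consecutive selections differ by k = 10, so their clinic day numbers differ by 10 mod 9 = 1.
gcd(10, 9) = 1, so the sample visits 9/1 = 9 distinct residues mod 9.
Start 4 is clinic day 4; the clinic days hit are 1, 2, 3, 4, 5, 6, 7, 8, 9.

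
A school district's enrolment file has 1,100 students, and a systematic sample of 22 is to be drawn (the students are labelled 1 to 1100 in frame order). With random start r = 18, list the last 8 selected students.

k = N/n = 1100/22 = 50
15th selection = 18 + 14×50 = 718
16th: 718 + 50 = 768
17th: 768 + 50 = 818
18th: 818 + 50 = 868
19th: 868 + 50 = 918
20th: 918 + 50 = 968
21st: 968 + 50 = 1018
22nd: 1018 + 50 = 1068

718, 768, 818, 868, 918, 968, 1018, 1068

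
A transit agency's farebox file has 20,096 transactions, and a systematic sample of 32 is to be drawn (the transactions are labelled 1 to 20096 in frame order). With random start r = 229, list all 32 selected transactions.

229, 857, 1485, 2113, 2741, 3369, 3997, 4625, 5253, 5881, 6509, 7137, 7765, 8393, 9021, 9649, 10277, 10905, 11533, 12161, 12789, 13417, 14045, 14673, 15301, 15929, 16557, 17185, 17813, 18441, 19069, 19697

k = N/n = 20096/32 = 628
transaction 1: 229
transaction 2: 229 + 628 = 857
transaction 3: 857 + 628 = 1485
transaction 4: 1485 + 628 = 2113
transaction 5: 2113 + 628 = 2741
transaction 6: 2741 + 628 = 3369
transaction 7: 3369 + 628 = 3997
transaction 8: 3997 + 628 = 4625
transaction 9: 4625 + 628 = 5253
transaction 10: 5253 + 628 = 5881
transaction 11: 5881 + 628 = 6509
transaction 12: 6509 + 628 = 7137
transaction 13: 7137 + 628 = 7765
transaction 14: 7765 + 628 = 8393
transaction 15: 8393 + 628 = 9021
transaction 16: 9021 + 628 = 9649
transaction 17: 9649 + 628 = 10277
transaction 18: 10277 + 628 = 10905
transaction 19: 10905 + 628 = 11533
transaction 20: 11533 + 628 = 12161
transaction 21: 12161 + 628 = 12789
transaction 22: 12789 + 628 = 13417
transaction 23: 13417 + 628 = 14045
transaction 24: 14045 + 628 = 14673
transaction 25: 14673 + 628 = 15301
transaction 26: 15301 + 628 = 15929
transaction 27: 15929 + 628 = 16557
transaction 28: 16557 + 628 = 17185
transaction 29: 17185 + 628 = 17813
transaction 30: 17813 + 628 = 18441
transaction 31: 18441 + 628 = 19069
transaction 32: 19069 + 628 = 19697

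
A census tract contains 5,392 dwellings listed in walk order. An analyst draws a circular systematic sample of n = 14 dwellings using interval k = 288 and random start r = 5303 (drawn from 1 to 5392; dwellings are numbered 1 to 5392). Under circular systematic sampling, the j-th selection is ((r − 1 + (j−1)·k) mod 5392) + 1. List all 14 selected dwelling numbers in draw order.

Selection 1: 5303
Selection 2: 5303 + 288 = 5591 → 5591 − 5392 = 199
Selection 3: 199 + 288 = 487
Selection 4: 487 + 288 = 775
Selection 5: 775 + 288 = 1063
Selection 6: 1063 + 288 = 1351
Selection 7: 1351 + 288 = 1639
Selection 8: 1639 + 288 = 1927
Selection 9: 1927 + 288 = 2215
Selection 10: 2215 + 288 = 2503
Selection 11: 2503 + 288 = 2791
Selection 12: 2791 + 288 = 3079
Selection 13: 3079 + 288 = 3367
Selection 14: 3367 + 288 = 3655

5303, 199, 487, 775, 1063, 1351, 1639, 1927, 2215, 2503, 2791, 3079, 3367, 3655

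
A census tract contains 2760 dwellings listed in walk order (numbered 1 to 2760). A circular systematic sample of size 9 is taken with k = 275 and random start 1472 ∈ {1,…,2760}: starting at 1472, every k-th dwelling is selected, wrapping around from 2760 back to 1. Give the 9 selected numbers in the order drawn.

Selection 1: 1472
Selection 2: 1472 + 275 = 1747
Selection 3: 1747 + 275 = 2022
Selection 4: 2022 + 275 = 2297
Selection 5: 2297 + 275 = 2572
Selection 6: 2572 + 275 = 2847 → 2847 − 2760 = 87
Selection 7: 87 + 275 = 362
Selection 8: 362 + 275 = 637
Selection 9: 637 + 275 = 912

1472, 1747, 2022, 2297, 2572, 87, 362, 637, 912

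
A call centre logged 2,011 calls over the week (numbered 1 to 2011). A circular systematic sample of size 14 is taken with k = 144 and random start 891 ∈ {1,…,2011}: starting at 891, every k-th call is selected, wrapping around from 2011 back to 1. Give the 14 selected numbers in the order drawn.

891, 1035, 1179, 1323, 1467, 1611, 1755, 1899, 32, 176, 320, 464, 608, 752

Selection 1: 891
Selection 2: 891 + 144 = 1035
Selection 3: 1035 + 144 = 1179
Selection 4: 1179 + 144 = 1323
Selection 5: 1323 + 144 = 1467
Selection 6: 1467 + 144 = 1611
Selection 7: 1611 + 144 = 1755
Selection 8: 1755 + 144 = 1899
Selection 9: 1899 + 144 = 2043 → 2043 − 2011 = 32
Selection 10: 32 + 144 = 176
Selection 11: 176 + 144 = 320
Selection 12: 320 + 144 = 464
Selection 13: 464 + 144 = 608
Selection 14: 608 + 144 = 752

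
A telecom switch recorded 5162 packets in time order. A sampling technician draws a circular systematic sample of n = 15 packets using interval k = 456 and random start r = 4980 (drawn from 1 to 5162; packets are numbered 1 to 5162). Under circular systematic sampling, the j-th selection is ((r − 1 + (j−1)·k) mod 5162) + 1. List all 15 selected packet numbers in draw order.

4980, 274, 730, 1186, 1642, 2098, 2554, 3010, 3466, 3922, 4378, 4834, 128, 584, 1040

Selection 1: 4980
Selection 2: 4980 + 456 = 5436 → 5436 − 5162 = 274
Selection 3: 274 + 456 = 730
Selection 4: 730 + 456 = 1186
Selection 5: 1186 + 456 = 1642
Selection 6: 1642 + 456 = 2098
Selection 7: 2098 + 456 = 2554
Selection 8: 2554 + 456 = 3010
Selection 9: 3010 + 456 = 3466
Selection 10: 3466 + 456 = 3922
Selection 11: 3922 + 456 = 4378
Selection 12: 4378 + 456 = 4834
Selection 13: 4834 + 456 = 5290 → 5290 − 5162 = 128
Selection 14: 128 + 456 = 584
Selection 15: 584 + 456 = 1040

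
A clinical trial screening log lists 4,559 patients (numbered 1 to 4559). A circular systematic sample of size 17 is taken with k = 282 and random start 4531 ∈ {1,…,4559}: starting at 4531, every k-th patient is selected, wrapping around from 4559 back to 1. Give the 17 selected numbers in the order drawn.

Selection 1: 4531
Selection 2: 4531 + 282 = 4813 → 4813 − 4559 = 254
Selection 3: 254 + 282 = 536
Selection 4: 536 + 282 = 818
Selection 5: 818 + 282 = 1100
Selection 6: 1100 + 282 = 1382
Selection 7: 1382 + 282 = 1664
Selection 8: 1664 + 282 = 1946
Selection 9: 1946 + 282 = 2228
Selection 10: 2228 + 282 = 2510
Selection 11: 2510 + 282 = 2792
Selection 12: 2792 + 282 = 3074
Selection 13: 3074 + 282 = 3356
Selection 14: 3356 + 282 = 3638
Selection 15: 3638 + 282 = 3920
Selection 16: 3920 + 282 = 4202
Selection 17: 4202 + 282 = 4484

4531, 254, 536, 818, 1100, 1382, 1664, 1946, 2228, 2510, 2792, 3074, 3356, 3638, 3920, 4202, 4484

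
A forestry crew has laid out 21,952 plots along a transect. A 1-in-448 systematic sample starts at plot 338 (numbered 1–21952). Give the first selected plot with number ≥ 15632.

k = 448
Steps past start: ⌈(15632 − 338)/448⌉ = ⌈15294/448⌉ = 35
Selected plot: 338 + 35×448 = 16018

16018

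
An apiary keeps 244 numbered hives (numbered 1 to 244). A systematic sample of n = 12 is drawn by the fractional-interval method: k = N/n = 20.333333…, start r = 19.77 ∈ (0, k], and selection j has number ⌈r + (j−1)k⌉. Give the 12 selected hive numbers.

j=1: r + 0k = 19.77 → ⌈·⌉ = 20
j=2: r + 1k = 40.103333… → ⌈·⌉ = 41
j=3: r + 2k = 60.436666… → ⌈·⌉ = 61
j=4: r + 3k = 80.77 → ⌈·⌉ = 81
j=5: r + 4k = 101.103333… → ⌈·⌉ = 102
j=6: r + 5k = 121.436666… → ⌈·⌉ = 122
j=7: r + 6k = 141.77 → ⌈·⌉ = 142
j=8: r + 7k = 162.103333… → ⌈·⌉ = 163
j=9: r + 8k = 182.436666… → ⌈·⌉ = 183
j=10: r + 9k = 202.77 → ⌈·⌉ = 203
j=11: r + 10k = 223.103333… → ⌈·⌉ = 224
j=12: r + 11k = 243.436666… → ⌈·⌉ = 244

20, 41, 61, 81, 102, 122, 142, 163, 183, 203, 224, 244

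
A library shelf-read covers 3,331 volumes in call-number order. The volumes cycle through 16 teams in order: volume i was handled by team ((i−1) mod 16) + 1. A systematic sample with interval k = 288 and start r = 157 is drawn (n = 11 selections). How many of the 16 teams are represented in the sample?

1

Consecutive selections differ by k = 288, so their team numbers differ by 288 mod 16 = 0.
gcd(288, 16) = 16, so the sample visits 16/16 = 1 distinct residues mod 16.
Start 157 is team 13; the teams hit are 13.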